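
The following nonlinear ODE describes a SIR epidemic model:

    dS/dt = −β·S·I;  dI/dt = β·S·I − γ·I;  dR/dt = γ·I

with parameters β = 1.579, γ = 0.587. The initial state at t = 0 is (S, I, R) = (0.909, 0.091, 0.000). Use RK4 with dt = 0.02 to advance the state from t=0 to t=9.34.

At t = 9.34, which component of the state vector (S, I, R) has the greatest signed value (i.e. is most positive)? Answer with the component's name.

t=0.000: state=(0.909, 0.091, 0.000)
step 1 (dt=0.02): k1=(-0.131, 0.077, 0.053), k2=(-0.132, 0.078, 0.054), k3=(-0.132, 0.078, 0.054), k4=(-0.132, 0.078, 0.054); state += dt/6·(k1+2k2+2k3+k4)
t=0.020: state=(0.906, 0.093, 0.001)
t=0.040: state=(0.904, 0.094, 0.002)
t=0.060: state=(0.901, 0.096, 0.003)
continuing one RK4 step at a time; state shown every 25 steps (Δt=0.5):
t=0.500: state=(0.832, 0.135, 0.033)
t=1.000: state=(0.733, 0.187, 0.080)
t=1.500: state=(0.619, 0.238, 0.143)
t=2.000: state=(0.505, 0.277, 0.219)
t=2.500: state=(0.402, 0.295, 0.303)
t=3.000: state=(0.319, 0.292, 0.389)
t=3.500: state=(0.255, 0.272, 0.473)
t=4.000: state=(0.208, 0.244, 0.548)
t=4.500: state=(0.174, 0.211, 0.615)
t=5.000: state=(0.149, 0.179, 0.672)
t=5.500: state=(0.131, 0.149, 0.720)
t=6.000: state=(0.118, 0.122, 0.760)
t=6.500: state=(0.108, 0.100, 0.793)
t=7.000: state=(0.100, 0.081, 0.819)
t=7.500: state=(0.095, 0.065, 0.840)
t=8.000: state=(0.091, 0.052, 0.857)
t=8.500: state=(0.087, 0.042, 0.871)
t=9.000: state=(0.085, 0.033, 0.882)
t=9.340: state=(0.083, 0.029, 0.888)
compare at T: S=0.083, I=0.029, R=0.888

largest component: R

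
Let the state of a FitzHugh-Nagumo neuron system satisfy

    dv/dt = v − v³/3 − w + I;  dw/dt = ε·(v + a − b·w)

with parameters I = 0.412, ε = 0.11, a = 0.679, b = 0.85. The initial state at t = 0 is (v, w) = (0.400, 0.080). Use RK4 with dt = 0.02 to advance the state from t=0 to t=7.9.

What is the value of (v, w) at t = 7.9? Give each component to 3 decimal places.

(v, w) = (0.998, 1.282)

t=0.000: state=(0.400, 0.080)
step 1 (dt=0.02): k1=(0.711, 0.111), k2=(0.716, 0.112), k3=(0.716, 0.112), k4=(0.720, 0.113); state += dt/6·(k1+2k2+2k3+k4)
t=0.020: state=(0.414, 0.082)
t=0.040: state=(0.429, 0.085)
t=0.060: state=(0.444, 0.087)
continuing one RK4 step at a time; state shown every 25 steps (Δt=0.5):
t=0.500: state=(0.809, 0.145)
t=1.000: state=(1.247, 0.230)
t=1.500: state=(1.544, 0.332)
t=2.000: state=(1.662, 0.440)
t=2.500: state=(1.676, 0.547)
t=3.000: state=(1.647, 0.648)
t=3.500: state=(1.602, 0.742)
t=4.000: state=(1.550, 0.829)
t=4.500: state=(1.494, 0.910)
t=5.000: state=(1.435, 0.983)
t=5.500: state=(1.373, 1.050)
t=6.000: state=(1.307, 1.111)
t=6.500: state=(1.236, 1.165)
t=7.000: state=(1.160, 1.213)
t=7.500: state=(1.075, 1.254)
t=7.900: state=(0.998, 1.282)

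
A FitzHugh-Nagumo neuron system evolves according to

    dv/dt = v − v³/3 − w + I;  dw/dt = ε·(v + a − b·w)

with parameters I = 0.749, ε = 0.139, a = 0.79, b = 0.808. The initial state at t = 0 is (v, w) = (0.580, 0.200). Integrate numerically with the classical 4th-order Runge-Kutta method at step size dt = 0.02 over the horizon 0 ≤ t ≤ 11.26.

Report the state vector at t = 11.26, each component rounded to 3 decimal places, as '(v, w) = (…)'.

t=0.000: state=(0.580, 0.200)
step 1 (dt=0.02): k1=(1.064, 0.168), k2=(1.069, 0.169), k3=(1.069, 0.169), k4=(1.075, 0.171); state += dt/6·(k1+2k2+2k3+k4)
t=0.020: state=(0.601, 0.203)
t=0.040: state=(0.623, 0.207)
t=0.060: state=(0.645, 0.210)
continuing one RK4 step at a time; state shown every 25 steps (Δt=0.5):
t=0.500: state=(1.143, 0.301)
t=1.000: state=(1.576, 0.431)
t=1.500: state=(1.747, 0.575)
t=2.000: state=(1.766, 0.716)
t=2.500: state=(1.730, 0.848)
t=3.000: state=(1.676, 0.971)
t=3.500: state=(1.616, 1.082)
t=4.000: state=(1.553, 1.184)
t=4.500: state=(1.487, 1.275)
t=5.000: state=(1.418, 1.357)
t=5.500: state=(1.346, 1.430)
t=6.000: state=(1.270, 1.493)
t=6.500: state=(1.188, 1.548)
t=7.000: state=(1.099, 1.595)
t=7.500: state=(0.998, 1.632)
t=8.000: state=(0.880, 1.660)
t=8.500: state=(0.736, 1.677)
t=9.000: state=(0.547, 1.683)
t=9.500: state=(0.280, 1.672)
t=10.000: state=(-0.131, 1.640)
t=10.500: state=(-0.755, 1.575)
t=11.000: state=(-1.447, 1.467)
t=11.260: state=(-1.692, 1.397)

(v, w) = (-1.692, 1.397)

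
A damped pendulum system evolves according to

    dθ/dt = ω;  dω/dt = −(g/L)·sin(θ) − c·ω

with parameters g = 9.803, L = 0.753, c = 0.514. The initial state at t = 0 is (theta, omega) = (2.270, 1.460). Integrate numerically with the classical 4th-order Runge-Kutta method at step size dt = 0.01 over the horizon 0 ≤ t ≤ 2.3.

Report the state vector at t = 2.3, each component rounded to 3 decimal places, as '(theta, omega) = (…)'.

t=0.000: state=(2.270, 1.460)
step 1 (dt=0.01): k1=(1.460, -10.714), k2=(1.406, -10.625), k3=(1.407, -10.628), k4=(1.354, -10.541); state += dt/6·(k1+2k2+2k3+k4)
t=0.010: state=(2.284, 1.354)
t=0.020: state=(2.297, 1.249)
t=0.030: state=(2.309, 1.146)
continuing one RK4 step at a time; state shown every 10 steps (Δt=0.1):
t=0.100: state=(2.365, 0.463)
t=0.200: state=(2.366, -0.442)
t=0.300: state=(2.277, -1.341)
t=0.400: state=(2.095, -2.304)
t=0.500: state=(1.813, -3.358)
t=0.600: state=(1.422, -4.448)
t=0.700: state=(0.928, -5.387)
t=0.800: state=(0.360, -5.871)
t=0.900: state=(-0.222, -5.657)
t=1.000: state=(-0.749, -4.778)
t=1.100: state=(-1.165, -3.500)
t=1.200: state=(-1.445, -2.100)
t=1.300: state=(-1.586, -0.728)
t=1.400: state=(-1.593, 0.577)
t=1.500: state=(-1.473, 1.816)
t=1.600: state=(-1.233, 2.963)
t=1.700: state=(-0.886, 3.920)
t=1.800: state=(-0.461, 4.512)
t=1.900: state=(-0.002, 4.572)
t=2.000: state=(0.435, 4.065)
t=2.100: state=(0.797, 3.123)
t=2.200: state=(1.051, 1.949)
t=2.300: state=(1.184, 0.705)

(theta, omega) = (1.184, 0.705)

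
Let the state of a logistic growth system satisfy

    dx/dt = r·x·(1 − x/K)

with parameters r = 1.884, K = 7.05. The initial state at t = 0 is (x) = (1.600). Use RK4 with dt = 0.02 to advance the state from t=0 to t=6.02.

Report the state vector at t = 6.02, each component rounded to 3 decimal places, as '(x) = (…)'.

t=0.000: state=(1.600)
step 1 (dt=0.02): k1=(2.330), k2=(2.354), k3=(2.354), k4=(2.378); state += dt/6·(k1+2k2+2k3+k4)
t=0.020: state=(1.647)
t=0.040: state=(1.695)
t=0.060: state=(1.744)
continuing one RK4 step at a time; state shown every 10 steps (Δt=0.2):
t=0.200: state=(2.113)
t=0.400: state=(2.708)
t=0.600: state=(3.357)
t=0.800: state=(4.018)
t=1.000: state=(4.645)
t=1.200: state=(5.202)
t=1.400: state=(5.669)
t=1.600: state=(6.040)
t=1.800: state=(6.325)
t=2.000: state=(6.536)
t=2.200: state=(6.689)
t=2.400: state=(6.798)
t=2.600: state=(6.875)
t=2.800: state=(6.929)
t=3.000: state=(6.967)
t=3.200: state=(6.993)
t=3.400: state=(7.011)
t=3.600: state=(7.023)
t=3.800: state=(7.031)
t=4.000: state=(7.037)
t=4.200: state=(7.041)
t=4.400: state=(7.044)
t=4.600: state=(7.046)
t=4.800: state=(7.047)
t=5.000: state=(7.048)
t=5.200: state=(7.049)
t=5.400: state=(7.049)
t=5.600: state=(7.049)
t=5.800: state=(7.050)
t=6.000: state=(7.050)
t=6.020: state=(7.050)

(x) = (7.050)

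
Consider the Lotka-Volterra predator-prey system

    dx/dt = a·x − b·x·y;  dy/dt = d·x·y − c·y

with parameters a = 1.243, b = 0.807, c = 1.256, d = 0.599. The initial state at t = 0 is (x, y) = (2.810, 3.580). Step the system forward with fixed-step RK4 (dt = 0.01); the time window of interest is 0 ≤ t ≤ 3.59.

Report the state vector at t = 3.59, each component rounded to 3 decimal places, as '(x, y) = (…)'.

(x, y) = (2.293, 0.449)

t=0.000: state=(2.810, 3.580)
step 1 (dt=0.01): k1=(-4.625, 1.529), k2=(-4.605, 1.483), k3=(-4.604, 1.483), k4=(-4.583, 1.437); state += dt/6·(k1+2k2+2k3+k4)
t=0.010: state=(2.764, 3.595)
t=0.020: state=(2.718, 3.609)
t=0.030: state=(2.673, 3.622)
continuing one RK4 step at a time; state shown every 20 steps (Δt=0.2):
t=0.200: state=(1.992, 3.704)
t=0.400: state=(1.421, 3.526)
t=0.600: state=(1.059, 3.177)
t=0.800: state=(0.840, 2.766)
t=1.000: state=(0.713, 2.359)
t=1.200: state=(0.644, 1.990)
t=1.400: state=(0.615, 1.668)
t=1.600: state=(0.616, 1.397)
t=1.800: state=(0.642, 1.171)
t=2.000: state=(0.692, 0.987)
t=2.200: state=(0.767, 0.837)
t=2.400: state=(0.867, 0.718)
t=2.600: state=(0.998, 0.624)
t=2.800: state=(1.164, 0.553)
t=3.000: state=(1.372, 0.500)
t=3.200: state=(1.627, 0.465)
t=3.400: state=(1.939, 0.448)
t=3.590: state=(2.293, 0.449)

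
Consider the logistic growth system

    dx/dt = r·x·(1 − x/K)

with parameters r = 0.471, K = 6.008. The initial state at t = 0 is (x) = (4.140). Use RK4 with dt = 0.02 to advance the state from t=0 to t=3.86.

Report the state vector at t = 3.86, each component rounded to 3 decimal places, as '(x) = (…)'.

t=0.000: state=(4.140)
step 1 (dt=0.02): k1=(0.606), k2=(0.605), k3=(0.605), k4=(0.604); state += dt/6·(k1+2k2+2k3+k4)
t=0.020: state=(4.152)
t=0.040: state=(4.164)
t=0.060: state=(4.176)
continuing one RK4 step at a time; state shown every 10 steps (Δt=0.2):
t=0.200: state=(4.259)
t=0.400: state=(4.374)
t=0.600: state=(4.483)
t=0.800: state=(4.588)
t=1.000: state=(4.687)
t=1.200: state=(4.782)
t=1.400: state=(4.871)
t=1.600: state=(4.956)
t=1.800: state=(5.035)
t=2.000: state=(5.109)
t=2.200: state=(5.179)
t=2.400: state=(5.244)
t=2.600: state=(5.305)
t=2.800: state=(5.361)
t=3.000: state=(5.413)
t=3.200: state=(5.462)
t=3.400: state=(5.507)
t=3.600: state=(5.549)
t=3.800: state=(5.587)
t=3.860: state=(5.598)

(x) = (5.598)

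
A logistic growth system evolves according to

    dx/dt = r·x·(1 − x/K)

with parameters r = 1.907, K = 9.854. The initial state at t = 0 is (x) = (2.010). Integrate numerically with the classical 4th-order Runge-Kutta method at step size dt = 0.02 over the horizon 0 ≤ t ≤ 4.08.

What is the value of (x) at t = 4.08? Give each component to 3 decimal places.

(x) = (9.838)

t=0.000: state=(2.010)
step 1 (dt=0.02): k1=(3.051), k2=(3.085), k3=(3.086), k4=(3.120); state += dt/6·(k1+2k2+2k3+k4)
t=0.020: state=(2.072)
t=0.040: state=(2.135)
t=0.060: state=(2.199)
continuing one RK4 step at a time; state shown every 10 steps (Δt=0.2):
t=0.200: state=(2.689)
t=0.400: state=(3.494)
t=0.600: state=(4.393)
t=0.800: state=(5.330)
t=1.000: state=(6.238)
t=1.200: state=(7.060)
t=1.400: state=(7.757)
t=1.600: state=(8.318)
t=1.800: state=(8.751)
t=2.000: state=(9.073)
t=2.200: state=(9.307)
t=2.400: state=(9.474)
t=2.600: state=(9.591)
t=2.800: state=(9.673)
t=3.000: state=(9.730)
t=3.200: state=(9.769)
t=3.400: state=(9.796)
t=3.600: state=(9.814)
t=3.800: state=(9.827)
t=4.000: state=(9.835)
t=4.080: state=(9.838)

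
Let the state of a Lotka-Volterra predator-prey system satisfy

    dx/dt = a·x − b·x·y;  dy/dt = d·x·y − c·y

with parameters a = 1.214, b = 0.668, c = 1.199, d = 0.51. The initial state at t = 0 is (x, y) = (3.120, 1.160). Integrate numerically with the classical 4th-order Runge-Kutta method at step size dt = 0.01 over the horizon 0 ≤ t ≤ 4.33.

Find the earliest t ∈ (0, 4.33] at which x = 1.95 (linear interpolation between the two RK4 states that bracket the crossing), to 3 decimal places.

t = 2.062

t=0.000: state=(3.120, 1.160)
step 1 (dt=0.01): k1=(1.370, 0.455), k2=(1.368, 0.460), k3=(1.368, 0.460), k4=(1.366, 0.465); state += dt/6·(k1+2k2+2k3+k4)
t=0.010: state=(3.134, 1.165)
t=0.020: state=(3.147, 1.169)
t=0.030: state=(3.161, 1.174)
continuing one RK4 step at a time; state shown every 20 steps (Δt=0.2):
t=0.200: state=(3.383, 1.272)
t=0.400: state=(3.602, 1.430)
t=0.600: state=(3.744, 1.637)
t=0.800: state=(3.772, 1.892)
t=1.000: state=(3.664, 2.178)
t=1.200: state=(3.426, 2.462)
t=1.400: state=(3.091, 2.703)
t=1.600: state=(2.714, 2.859)
t=1.800: state=(2.351, 2.912)
t=2.000: state=(2.035, 2.864)
t=2.060: state=(1.953, 2.833)
next step: t=2.070: state=(1.940, 2.827) — x has crossed 1.95
linear interpolation between t=2.060 (1.95280) and t=2.070 (1.93964) → t≈2.062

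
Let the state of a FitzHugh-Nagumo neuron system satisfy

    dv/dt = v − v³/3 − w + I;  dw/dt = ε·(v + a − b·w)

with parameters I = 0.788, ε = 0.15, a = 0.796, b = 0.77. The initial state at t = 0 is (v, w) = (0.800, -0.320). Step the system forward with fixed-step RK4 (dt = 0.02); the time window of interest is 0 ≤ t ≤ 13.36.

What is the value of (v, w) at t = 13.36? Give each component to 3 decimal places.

(v, w) = (-1.850, 0.949)

t=0.000: state=(0.800, -0.320)
step 1 (dt=0.02): k1=(1.737, 0.276), k2=(1.741, 0.279), k3=(1.741, 0.279), k4=(1.743, 0.281); state += dt/6·(k1+2k2+2k3+k4)
t=0.020: state=(0.835, -0.314)
t=0.040: state=(0.870, -0.309)
t=0.060: state=(0.905, -0.303)
continuing one RK4 step at a time; state shown every 25 steps (Δt=0.5):
t=0.500: state=(1.590, -0.155)
t=1.000: state=(1.932, 0.043)
t=1.500: state=(1.972, 0.242)
t=2.000: state=(1.931, 0.429)
t=2.500: state=(1.871, 0.601)
t=3.000: state=(1.807, 0.759)
t=3.500: state=(1.741, 0.904)
t=4.000: state=(1.673, 1.036)
t=4.500: state=(1.604, 1.155)
t=5.000: state=(1.534, 1.263)
t=5.500: state=(1.461, 1.359)
t=6.000: state=(1.384, 1.444)
t=6.500: state=(1.304, 1.519)
t=7.000: state=(1.218, 1.584)
t=7.500: state=(1.123, 1.638)
t=8.000: state=(1.017, 1.682)
t=8.500: state=(0.892, 1.716)
t=9.000: state=(0.740, 1.737)
t=9.500: state=(0.540, 1.744)
t=10.000: state=(0.254, 1.734)
t=10.500: state=(-0.187, 1.698)
t=11.000: state=(-0.846, 1.624)
t=11.500: state=(-1.523, 1.503)
t=12.000: state=(-1.850, 1.352)
t=12.500: state=(-1.909, 1.196)
t=13.000: state=(-1.883, 1.048)
t=13.360: state=(-1.850, 0.949)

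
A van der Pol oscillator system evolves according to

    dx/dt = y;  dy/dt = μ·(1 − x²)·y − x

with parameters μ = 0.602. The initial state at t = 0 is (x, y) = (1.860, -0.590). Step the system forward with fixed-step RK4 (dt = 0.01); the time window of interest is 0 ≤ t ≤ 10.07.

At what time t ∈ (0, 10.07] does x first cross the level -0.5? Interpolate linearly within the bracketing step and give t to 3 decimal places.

t = 1.715

t=0.000: state=(1.860, -0.590)
step 1 (dt=0.01): k1=(-0.590, -0.986), k2=(-0.595, -0.980), k3=(-0.595, -0.980), k4=(-0.600, -0.974); state += dt/6·(k1+2k2+2k3+k4)
t=0.010: state=(1.854, -0.600)
t=0.020: state=(1.848, -0.609)
t=0.030: state=(1.842, -0.619)
continuing one RK4 step at a time; state shown every 50 steps (Δt=0.5):
t=0.500: state=(1.458, -1.001)
t=1.000: state=(0.851, -1.455)
t=1.500: state=(-0.029, -2.079)
t=1.710: state=(-0.489, -2.279)
next step: t=1.720: state=(-0.511, -2.284) — x has crossed -0.5
linear interpolation between t=1.710 (-0.48857) and t=1.720 (-0.51139) → t≈1.715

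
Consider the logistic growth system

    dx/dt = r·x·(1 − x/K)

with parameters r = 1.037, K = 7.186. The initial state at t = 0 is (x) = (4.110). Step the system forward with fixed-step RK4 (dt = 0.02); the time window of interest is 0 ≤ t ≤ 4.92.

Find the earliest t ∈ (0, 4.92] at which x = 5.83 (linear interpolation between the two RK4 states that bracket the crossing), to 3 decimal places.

t = 1.127

t=0.000: state=(4.110)
step 1 (dt=0.02): k1=(1.824), k2=(1.822), k3=(1.822), k4=(1.819); state += dt/6·(k1+2k2+2k3+k4)
t=0.020: state=(4.146)
t=0.040: state=(4.183)
t=0.060: state=(4.219)
continuing one RK4 step at a time; state shown every 10 steps (Δt=0.2):
t=0.200: state=(4.468)
t=0.400: state=(4.809)
t=0.600: state=(5.127)
t=0.800: state=(5.417)
t=1.000: state=(5.679)
t=1.120: state=(5.822)
next step: t=1.140: state=(5.845) — x has crossed 5.83
linear interpolation between t=1.120 (5.82201) and t=1.140 (5.84478) → t≈1.127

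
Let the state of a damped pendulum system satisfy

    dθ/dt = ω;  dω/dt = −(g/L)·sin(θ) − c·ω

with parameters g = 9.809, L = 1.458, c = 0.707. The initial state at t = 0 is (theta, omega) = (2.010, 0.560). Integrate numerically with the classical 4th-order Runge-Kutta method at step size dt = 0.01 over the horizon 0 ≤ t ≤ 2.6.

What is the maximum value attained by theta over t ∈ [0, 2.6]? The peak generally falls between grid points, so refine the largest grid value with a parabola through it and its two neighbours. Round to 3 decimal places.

t=0.000: state=(2.010, 0.560)
step 1 (dt=0.01): k1=(0.560, -6.485), k2=(0.528, -6.454), k3=(0.528, -6.455), k4=(0.495, -6.424); state += dt/6·(k1+2k2+2k3+k4)
t=0.010: state=(2.015, 0.495)
t=0.020: state=(2.020, 0.432)
t=0.030: state=(2.024, 0.368)
continuing one RK4 step at a time; state shown every 10 steps (Δt=0.1):
t=0.100: state=(2.035, -0.061)
t=0.200: state=(1.999, -0.642)
t=0.300: state=(1.907, -1.199)
t=0.400: state=(1.760, -1.744)
t=0.500: state=(1.559, -2.270)
t=0.600: state=(1.307, -2.757)
t=0.700: state=(1.010, -3.162)
t=0.800: state=(0.679, -3.430)
t=0.900: state=(0.330, -3.508)
t=1.000: state=(-0.015, -3.368)
t=1.100: state=(-0.336, -3.022)
t=1.200: state=(-0.614, -2.516)
t=1.300: state=(-0.836, -1.911)
t=1.400: state=(-0.995, -1.264)
t=1.500: state=(-1.089, -0.615)
t=1.600: state=(-1.119, 0.009)
t=1.700: state=(-1.088, 0.589)
t=1.800: state=(-1.003, 1.112)
t=1.900: state=(-0.869, 1.560)
t=2.000: state=(-0.694, 1.911)
t=2.100: state=(-0.490, 2.143)
t=2.200: state=(-0.270, 2.237)
t=2.300: state=(-0.048, 2.186)
t=2.400: state=(0.162, 1.998)
t=2.500: state=(0.348, 1.695)
t=2.600: state=(0.499, 1.311)
largest grid value and its neighbours: theta(0.080)=2.03454, theta(0.090)=2.03483, theta(0.100)=2.03452
parabola through these three points peaks at t≈0.090 with theta≈2.03483

max theta = 2.035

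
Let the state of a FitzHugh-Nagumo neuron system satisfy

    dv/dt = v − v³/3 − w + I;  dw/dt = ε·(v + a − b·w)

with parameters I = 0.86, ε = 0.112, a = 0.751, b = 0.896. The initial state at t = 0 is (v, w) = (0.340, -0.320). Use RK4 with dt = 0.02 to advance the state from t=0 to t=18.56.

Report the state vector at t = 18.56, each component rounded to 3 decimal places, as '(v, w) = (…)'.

(v, w) = (-1.849, 1.053)

t=0.000: state=(0.340, -0.320)
step 1 (dt=0.02): k1=(1.507, 0.154), k2=(1.519, 0.156), k3=(1.519, 0.156), k4=(1.530, 0.157); state += dt/6·(k1+2k2+2k3+k4)
t=0.020: state=(0.370, -0.317)
t=0.040: state=(0.401, -0.314)
t=0.060: state=(0.433, -0.310)
continuing one RK4 step at a time; state shown every 50 steps (Δt=1):
t=1.000: state=(1.826, -0.085)
t=2.000: state=(2.011, 0.214)
t=3.000: state=(1.930, 0.484)
t=4.000: state=(1.839, 0.718)
t=5.000: state=(1.747, 0.921)
t=6.000: state=(1.656, 1.094)
t=7.000: state=(1.564, 1.241)
t=8.000: state=(1.471, 1.364)
t=9.000: state=(1.375, 1.466)
t=10.000: state=(1.275, 1.547)
t=11.000: state=(1.168, 1.609)
t=12.000: state=(1.048, 1.654)
t=13.000: state=(0.904, 1.680)
t=14.000: state=(0.710, 1.686)
t=15.000: state=(0.394, 1.665)
t=16.000: state=(-0.283, 1.597)
t=17.000: state=(-1.485, 1.429)
t=18.000: state=(-1.867, 1.185)
t=18.560: state=(-1.849, 1.053)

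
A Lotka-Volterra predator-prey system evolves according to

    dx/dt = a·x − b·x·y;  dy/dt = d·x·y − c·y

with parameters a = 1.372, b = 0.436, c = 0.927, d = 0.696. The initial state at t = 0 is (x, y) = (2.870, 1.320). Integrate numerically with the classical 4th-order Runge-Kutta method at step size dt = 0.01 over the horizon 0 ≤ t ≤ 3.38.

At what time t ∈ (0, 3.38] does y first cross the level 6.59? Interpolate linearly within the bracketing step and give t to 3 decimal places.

t = 1.103

t=0.000: state=(2.870, 1.320)
step 1 (dt=0.01): k1=(2.286, 1.413), k2=(2.286, 1.431), k3=(2.286, 1.431), k4=(2.286, 1.450); state += dt/6·(k1+2k2+2k3+k4)
t=0.010: state=(2.893, 1.334)
t=0.020: state=(2.916, 1.349)
t=0.030: state=(2.939, 1.364)
continuing one RK4 step at a time; state shown every 20 steps (Δt=0.2):
t=0.200: state=(3.317, 1.687)
t=0.400: state=(3.677, 2.285)
t=0.600: state=(3.818, 3.209)
t=0.800: state=(3.599, 4.488)
t=1.000: state=(3.007, 5.927)
t=1.100: state=(2.625, 6.573)
next step: t=1.110: state=(2.586, 6.631) — y has crossed 6.59
linear interpolation between t=1.100 (6.57276) and t=1.110 (6.63129) → t≈1.103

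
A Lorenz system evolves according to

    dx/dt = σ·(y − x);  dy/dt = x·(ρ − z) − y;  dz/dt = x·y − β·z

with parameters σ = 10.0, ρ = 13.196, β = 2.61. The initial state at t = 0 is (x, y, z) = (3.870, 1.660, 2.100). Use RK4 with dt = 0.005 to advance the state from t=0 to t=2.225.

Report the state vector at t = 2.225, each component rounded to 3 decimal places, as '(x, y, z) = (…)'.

t=0.000: state=(3.870, 1.660, 2.100)
step 1 (dt=0.005): k1=(-22.100, 41.282, 0.943), k2=(-20.515, 40.556, 1.239), k3=(-20.573, 40.599, 1.237), k4=(-19.041, 39.914, 1.521); state += dt/6·(k1+2k2+2k3+k4)
t=0.005: state=(3.767, 1.863, 2.106)
t=0.010: state=(3.679, 2.059, 2.115)
t=0.015: state=(3.605, 2.250, 2.127)
continuing one RK4 step at a time; state shown every 20 steps (Δt=0.1):
t=0.100: state=(3.790, 5.166, 2.720)
t=0.200: state=(6.023, 8.949, 5.171)
t=0.300: state=(9.080, 11.753, 11.231)
t=0.400: state=(10.054, 8.868, 18.067)
t=0.500: state=(7.145, 3.282, 18.509)
t=0.600: state=(3.700, 1.019, 15.155)
t=0.700: state=(1.882, 0.816, 11.868)
t=0.800: state=(1.308, 1.118, 9.267)
t=0.900: state=(1.363, 1.627, 7.295)
t=1.000: state=(1.816, 2.467, 5.902)
t=1.100: state=(2.708, 3.875, 5.174)
t=1.200: state=(4.217, 6.093, 5.511)
t=1.300: state=(6.422, 8.857, 7.819)
t=1.400: state=(8.608, 10.165, 12.631)
t=1.500: state=(8.827, 7.579, 16.919)
t=1.600: state=(6.590, 3.841, 16.874)
t=1.700: state=(4.136, 2.193, 14.320)
t=1.800: state=(2.807, 2.044, 11.632)
t=1.900: state=(2.473, 2.508, 9.467)
t=2.000: state=(2.799, 3.396, 7.965)
t=2.100: state=(3.662, 4.795, 7.295)
t=2.200: state=(5.061, 6.701, 7.843)
t=2.225: state=(5.482, 7.207, 8.236)

(x, y, z) = (5.482, 7.207, 8.236)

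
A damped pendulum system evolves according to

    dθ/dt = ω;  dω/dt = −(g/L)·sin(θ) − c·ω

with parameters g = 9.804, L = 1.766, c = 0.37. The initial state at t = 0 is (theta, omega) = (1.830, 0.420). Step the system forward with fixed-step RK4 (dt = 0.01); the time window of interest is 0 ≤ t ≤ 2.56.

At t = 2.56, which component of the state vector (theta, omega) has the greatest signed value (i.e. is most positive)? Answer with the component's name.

largest component: omega

t=0.000: state=(1.830, 0.420)
step 1 (dt=0.01): k1=(0.420, -5.521), k2=(0.392, -5.508), k3=(0.392, -5.508), k4=(0.365, -5.495); state += dt/6·(k1+2k2+2k3+k4)
t=0.010: state=(1.834, 0.365)
t=0.020: state=(1.837, 0.310)
t=0.030: state=(1.840, 0.256)
continuing one RK4 step at a time; state shown every 10 steps (Δt=0.1):
t=0.100: state=(1.845, -0.120)
t=0.200: state=(1.807, -0.643)
t=0.300: state=(1.717, -1.154)
t=0.400: state=(1.576, -1.655)
t=0.500: state=(1.386, -2.137)
t=0.600: state=(1.150, -2.579)
t=0.700: state=(0.873, -2.946)
t=0.800: state=(0.565, -3.197)
t=0.900: state=(0.239, -3.293)
t=1.000: state=(-0.088, -3.213)
t=1.100: state=(-0.398, -2.964)
t=1.200: state=(-0.676, -2.577)
t=1.300: state=(-0.910, -2.094)
t=1.400: state=(-1.093, -1.558)
t=1.500: state=(-1.221, -1.001)
t=1.600: state=(-1.294, -0.446)
t=1.700: state=(-1.311, 0.097)
t=1.800: state=(-1.275, 0.618)
t=1.900: state=(-1.188, 1.110)
t=2.000: state=(-1.054, 1.561)
t=2.100: state=(-0.878, 1.953)
t=2.200: state=(-0.667, 2.262)
t=2.300: state=(-0.429, 2.464)
t=2.400: state=(-0.178, 2.537)
t=2.500: state=(0.073, 2.472)
t=2.560: state=(0.219, 2.370)
compare at T: theta=0.219, omega=2.370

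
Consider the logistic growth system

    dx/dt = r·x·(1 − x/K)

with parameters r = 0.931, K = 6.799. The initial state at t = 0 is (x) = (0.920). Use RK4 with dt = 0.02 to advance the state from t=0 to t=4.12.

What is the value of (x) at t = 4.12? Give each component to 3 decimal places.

t=0.000: state=(0.920)
step 1 (dt=0.02): k1=(0.741), k2=(0.746), k3=(0.746), k4=(0.751); state += dt/6·(k1+2k2+2k3+k4)
t=0.020: state=(0.935)
t=0.040: state=(0.950)
t=0.060: state=(0.965)
continuing one RK4 step at a time; state shown every 10 steps (Δt=0.2):
t=0.200: state=(1.078)
t=0.400: state=(1.258)
t=0.600: state=(1.460)
t=0.800: state=(1.685)
t=1.000: state=(1.932)
t=1.200: state=(2.200)
t=1.400: state=(2.485)
t=1.600: state=(2.786)
t=1.800: state=(3.096)
t=2.000: state=(3.412)
t=2.200: state=(3.727)
t=2.400: state=(4.037)
t=2.600: state=(4.336)
t=2.800: state=(4.621)
t=3.000: state=(4.887)
t=3.200: state=(5.132)
t=3.400: state=(5.355)
t=3.600: state=(5.555)
t=3.800: state=(5.734)
t=4.000: state=(5.890)
t=4.120: state=(5.975)

(x) = (5.975)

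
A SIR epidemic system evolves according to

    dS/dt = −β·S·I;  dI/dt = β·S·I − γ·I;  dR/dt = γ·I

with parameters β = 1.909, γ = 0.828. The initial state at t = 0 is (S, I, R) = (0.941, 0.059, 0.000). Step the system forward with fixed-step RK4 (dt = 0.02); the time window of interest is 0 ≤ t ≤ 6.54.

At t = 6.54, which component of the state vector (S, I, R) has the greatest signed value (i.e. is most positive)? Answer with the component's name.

t=0.000: state=(0.941, 0.059, 0.000)
step 1 (dt=0.02): k1=(-0.106, 0.057, 0.049), k2=(-0.107, 0.058, 0.049), k3=(-0.107, 0.058, 0.049), k4=(-0.108, 0.058, 0.050); state += dt/6·(k1+2k2+2k3+k4)
t=0.020: state=(0.939, 0.060, 0.001)
t=0.040: state=(0.937, 0.061, 0.002)
t=0.060: state=(0.934, 0.063, 0.003)
continuing one RK4 step at a time; state shown every 25 steps (Δt=0.5):
t=0.500: state=(0.876, 0.093, 0.031)
t=1.000: state=(0.786, 0.136, 0.078)
t=1.500: state=(0.675, 0.181, 0.144)
t=2.000: state=(0.558, 0.215, 0.227)
t=2.500: state=(0.450, 0.230, 0.320)
t=3.000: state=(0.362, 0.224, 0.414)
t=3.500: state=(0.295, 0.202, 0.503)
t=4.000: state=(0.247, 0.173, 0.580)
t=4.500: state=(0.212, 0.142, 0.646)
t=5.000: state=(0.188, 0.114, 0.698)
t=5.500: state=(0.171, 0.089, 0.740)
t=6.000: state=(0.158, 0.069, 0.773)
t=6.500: state=(0.150, 0.053, 0.798)
t=6.540: state=(0.149, 0.052, 0.799)
compare at T: S=0.149, I=0.052, R=0.799

largest component: R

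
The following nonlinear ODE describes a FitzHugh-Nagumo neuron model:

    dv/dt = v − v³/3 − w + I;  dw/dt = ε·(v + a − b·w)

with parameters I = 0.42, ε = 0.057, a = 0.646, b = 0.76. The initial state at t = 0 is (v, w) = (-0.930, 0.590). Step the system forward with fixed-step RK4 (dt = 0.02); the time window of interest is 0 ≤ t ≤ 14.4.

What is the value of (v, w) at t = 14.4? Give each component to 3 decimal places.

t=0.000: state=(-0.930, 0.590)
step 1 (dt=0.02): k1=(-0.832, -0.042), k2=(-0.833, -0.042), k3=(-0.833, -0.042), k4=(-0.833, -0.043); state += dt/6·(k1+2k2+2k3+k4)
t=0.020: state=(-0.947, 0.589)
t=0.040: state=(-0.963, 0.588)
t=0.060: state=(-0.980, 0.587)
continuing one RK4 step at a time; state shown every 25 steps (Δt=0.5):
t=0.500: state=(-1.325, 0.564)
t=1.000: state=(-1.589, 0.528)
t=1.500: state=(-1.703, 0.488)
t=2.000: state=(-1.736, 0.448)
t=2.500: state=(-1.735, 0.407)
t=3.000: state=(-1.722, 0.368)
t=3.500: state=(-1.705, 0.330)
t=4.000: state=(-1.686, 0.293)
t=4.500: state=(-1.667, 0.258)
t=5.000: state=(-1.647, 0.224)
t=5.500: state=(-1.628, 0.191)
t=6.000: state=(-1.608, 0.160)
t=6.500: state=(-1.589, 0.129)
t=7.000: state=(-1.570, 0.100)
t=7.500: state=(-1.550, 0.072)
t=8.000: state=(-1.531, 0.046)
t=8.500: state=(-1.511, 0.020)
t=9.000: state=(-1.492, -0.005)
t=9.500: state=(-1.472, -0.028)
t=10.000: state=(-1.452, -0.050)
t=10.500: state=(-1.433, -0.072)
t=11.000: state=(-1.413, -0.092)
t=11.500: state=(-1.393, -0.111)
t=12.000: state=(-1.373, -0.130)
t=12.500: state=(-1.353, -0.147)
t=13.000: state=(-1.333, -0.164)
t=13.500: state=(-1.313, -0.179)
t=14.000: state=(-1.292, -0.194)
t=14.400: state=(-1.276, -0.205)

(v, w) = (-1.276, -0.205)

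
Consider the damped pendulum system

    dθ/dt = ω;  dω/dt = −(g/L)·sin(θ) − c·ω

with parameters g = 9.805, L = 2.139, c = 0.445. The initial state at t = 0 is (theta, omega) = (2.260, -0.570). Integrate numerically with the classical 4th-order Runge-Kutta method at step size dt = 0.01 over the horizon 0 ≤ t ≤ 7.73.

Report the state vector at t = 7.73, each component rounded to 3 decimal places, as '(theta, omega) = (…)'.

t=0.000: state=(2.260, -0.570)
step 1 (dt=0.01): k1=(-0.570, -3.284), k2=(-0.586, -3.285), k3=(-0.586, -3.285), k4=(-0.603, -3.286); state += dt/6·(k1+2k2+2k3+k4)
t=0.010: state=(2.254, -0.603)
t=0.020: state=(2.248, -0.636)
t=0.030: state=(2.241, -0.669)
continuing one RK4 step at a time; state shown every 25 steps (Δt=0.25):
t=0.250: state=(2.013, -1.414)
t=0.500: state=(1.548, -2.313)
t=0.750: state=(0.868, -3.067)
t=1.000: state=(0.065, -3.215)
t=1.250: state=(-0.669, -2.540)
t=1.500: state=(-1.166, -1.402)
t=1.750: state=(-1.367, -0.213)
t=2.000: state=(-1.282, 0.866)
t=2.250: state=(-0.949, 1.752)
t=2.500: state=(-0.437, 2.258)
t=2.750: state=(0.130, 2.177)
t=3.000: state=(0.604, 1.544)
t=3.250: state=(0.879, 0.634)
t=3.500: state=(0.920, -0.295)
t=3.750: state=(0.744, -1.075)
t=4.000: state=(0.407, -1.556)
t=4.250: state=(0.002, -1.608)
t=4.500: state=(-0.361, -1.235)
t=4.750: state=(-0.593, -0.593)
t=5.000: state=(-0.652, 0.115)
t=5.250: state=(-0.544, 0.723)
t=5.500: state=(-0.310, 1.100)
t=5.750: state=(-0.020, 1.160)
t=6.000: state=(0.244, 0.909)
t=6.250: state=(0.417, 0.450)
t=6.500: state=(0.464, -0.071)
t=6.750: state=(0.388, -0.520)
t=7.000: state=(0.219, -0.793)
t=7.250: state=(0.011, -0.833)
t=7.500: state=(-0.178, -0.648)
t=7.730: state=(-0.294, -0.344)

(theta, omega) = (-0.294, -0.344)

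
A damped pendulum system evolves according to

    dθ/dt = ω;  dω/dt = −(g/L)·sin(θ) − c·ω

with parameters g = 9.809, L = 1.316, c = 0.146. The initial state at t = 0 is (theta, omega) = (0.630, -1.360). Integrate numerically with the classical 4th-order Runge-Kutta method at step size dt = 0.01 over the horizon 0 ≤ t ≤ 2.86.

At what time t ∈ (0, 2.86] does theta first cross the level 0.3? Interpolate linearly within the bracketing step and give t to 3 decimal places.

t=0.000: state=(0.630, -1.360)
step 1 (dt=0.01): k1=(-1.360, -4.193), k2=(-1.381, -4.149), k3=(-1.381, -4.148), k4=(-1.401, -4.103); state += dt/6·(k1+2k2+2k3+k4)
t=0.010: state=(0.616, -1.401)
t=0.020: state=(0.602, -1.442)
t=0.030: state=(0.587, -1.482)
continuing one RK4 step at a time; state shown every 10 steps (Δt=0.1):
t=0.100: state=(0.475, -1.730)
t=0.190: state=(0.308, -1.962)
next step: t=0.200: state=(0.288, -1.981) — theta has crossed 0.3
linear interpolation between t=0.190 (0.30769) and t=0.200 (0.28798) → t≈0.194

t = 0.194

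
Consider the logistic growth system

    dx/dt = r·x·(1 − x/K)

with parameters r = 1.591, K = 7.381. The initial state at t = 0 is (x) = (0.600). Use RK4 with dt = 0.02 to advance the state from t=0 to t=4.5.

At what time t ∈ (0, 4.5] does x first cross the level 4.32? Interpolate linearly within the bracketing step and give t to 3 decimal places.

t = 1.741

t=0.000: state=(0.600)
step 1 (dt=0.02): k1=(0.877), k2=(0.889), k3=(0.889), k4=(0.901); state += dt/6·(k1+2k2+2k3+k4)
t=0.020: state=(0.618)
t=0.040: state=(0.636)
t=0.060: state=(0.655)
continuing one RK4 step at a time; state shown every 10 steps (Δt=0.2):
t=0.200: state=(0.800)
t=0.400: state=(1.057)
t=0.600: state=(1.379)
t=0.800: state=(1.772)
t=1.000: state=(2.235)
t=1.200: state=(2.759)
t=1.400: state=(3.327)
t=1.600: state=(3.913)
t=1.740: state=(4.318)
next step: t=1.760: state=(4.375) — x has crossed 4.32
linear interpolation between t=1.740 (4.31799) and t=1.760 (4.37485) → t≈1.741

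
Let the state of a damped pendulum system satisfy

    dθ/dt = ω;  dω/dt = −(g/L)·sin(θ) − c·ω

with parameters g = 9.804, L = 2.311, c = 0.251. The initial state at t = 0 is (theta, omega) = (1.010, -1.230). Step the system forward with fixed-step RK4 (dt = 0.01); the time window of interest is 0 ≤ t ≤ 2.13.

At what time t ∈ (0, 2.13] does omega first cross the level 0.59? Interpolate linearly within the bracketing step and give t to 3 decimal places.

t=0.000: state=(1.010, -1.230)
step 1 (dt=0.01): k1=(-1.230, -3.284), k2=(-1.246, -3.266), k3=(-1.246, -3.266), k4=(-1.263, -3.247); state += dt/6·(k1+2k2+2k3+k4)
t=0.010: state=(0.998, -1.263)
t=0.020: state=(0.985, -1.295)
t=0.030: state=(0.972, -1.327)
continuing one RK4 step at a time; state shown every 10 steps (Δt=0.1):
t=0.100: state=(0.871, -1.538)
t=0.200: state=(0.704, -1.797)
t=0.300: state=(0.514, -1.992)
t=0.400: state=(0.308, -2.110)
t=0.500: state=(0.095, -2.142)
t=0.600: state=(-0.117, -2.083)
t=0.700: state=(-0.319, -1.941)
t=0.800: state=(-0.503, -1.724)
t=0.900: state=(-0.662, -1.451)
t=1.000: state=(-0.792, -1.136)
t=1.100: state=(-0.888, -0.795)
t=1.200: state=(-0.950, -0.441)
t=1.300: state=(-0.976, -0.085)
t=1.400: state=(-0.967, 0.263)
t=1.490: state=(-0.930, 0.565)
next step: t=1.500: state=(-0.924, 0.597) — omega has crossed 0.59
linear interpolation between t=1.490 (0.56477) and t=1.500 (0.59725) → t≈1.498

t = 1.498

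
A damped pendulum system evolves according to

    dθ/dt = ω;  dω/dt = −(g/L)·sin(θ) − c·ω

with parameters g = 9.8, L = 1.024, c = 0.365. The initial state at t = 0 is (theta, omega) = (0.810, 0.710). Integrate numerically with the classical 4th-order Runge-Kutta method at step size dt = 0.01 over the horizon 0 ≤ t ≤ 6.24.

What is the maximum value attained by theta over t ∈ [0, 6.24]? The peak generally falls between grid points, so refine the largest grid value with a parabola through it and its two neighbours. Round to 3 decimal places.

t=0.000: state=(0.810, 0.710)
step 1 (dt=0.01): k1=(0.710, -7.191), k2=(0.674, -7.201), k3=(0.674, -7.200), k4=(0.638, -7.209); state += dt/6·(k1+2k2+2k3+k4)
t=0.010: state=(0.817, 0.638)
t=0.020: state=(0.823, 0.566)
t=0.030: state=(0.828, 0.494)
continuing one RK4 step at a time; state shown every 25 steps (Δt=0.25):
t=0.250: state=(0.765, -1.029)
t=0.500: state=(0.345, -2.175)
t=0.750: state=(-0.219, -2.114)
t=1.000: state=(-0.618, -0.949)
t=1.250: state=(-0.666, 0.561)
t=1.500: state=(-0.370, 1.682)
t=1.750: state=(0.094, 1.847)
t=2.000: state=(0.468, 1.011)
t=2.250: state=(0.563, -0.258)
t=2.500: state=(0.359, -1.292)
t=2.750: state=(-0.018, -1.571)
t=3.000: state=(-0.353, -0.980)
t=3.250: state=(-0.470, 0.067)
t=3.500: state=(-0.330, 0.989)
t=3.750: state=(-0.026, 1.316)
t=4.000: state=(0.265, 0.905)
t=4.250: state=(0.389, 0.051)
t=4.500: state=(0.295, -0.755)
t=4.750: state=(0.051, -1.094)
t=5.000: state=(-0.199, -0.812)
t=5.250: state=(-0.320, -0.121)
t=5.500: state=(-0.259, 0.574)
t=5.750: state=(-0.064, 0.903)
t=6.000: state=(0.149, 0.716)
t=6.240: state=(0.261, 0.184)
largest grid value and its neighbours: theta(0.090)=0.84466, theta(0.100)=0.84491, theta(0.110)=0.84444
parabola through these three points peaks at t≈0.098 with theta≈0.84492

max theta = 0.845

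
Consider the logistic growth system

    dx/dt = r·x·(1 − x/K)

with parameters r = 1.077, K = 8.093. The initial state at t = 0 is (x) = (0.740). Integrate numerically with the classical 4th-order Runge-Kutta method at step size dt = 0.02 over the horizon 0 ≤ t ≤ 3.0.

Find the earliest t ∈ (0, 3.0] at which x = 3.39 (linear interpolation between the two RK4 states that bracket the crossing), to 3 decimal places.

t = 1.828

t=0.000: state=(0.740)
step 1 (dt=0.02): k1=(0.724), k2=(0.730), k3=(0.731), k4=(0.737); state += dt/6·(k1+2k2+2k3+k4)
t=0.020: state=(0.755)
t=0.040: state=(0.769)
t=0.060: state=(0.785)
continuing one RK4 step at a time; state shown every 5 steps (Δt=0.1):
t=0.100: state=(0.816)
t=0.200: state=(0.898)
t=0.300: state=(0.988)
t=0.400: state=(1.085)
t=0.500: state=(1.190)
t=0.600: state=(1.304)
t=0.700: state=(1.426)
t=0.800: state=(1.557)
t=0.900: state=(1.697)
t=1.000: state=(1.846)
t=1.100: state=(2.004)
t=1.200: state=(2.170)
t=1.300: state=(2.346)
t=1.400: state=(2.529)
t=1.500: state=(2.720)
t=1.600: state=(2.918)
t=1.700: state=(3.122)
t=1.800: state=(3.331)
t=1.820: state=(3.373)
next step: t=1.840: state=(3.415) — x has crossed 3.39
linear interpolation between t=1.820 (3.37287) and t=1.840 (3.41532) → t≈1.828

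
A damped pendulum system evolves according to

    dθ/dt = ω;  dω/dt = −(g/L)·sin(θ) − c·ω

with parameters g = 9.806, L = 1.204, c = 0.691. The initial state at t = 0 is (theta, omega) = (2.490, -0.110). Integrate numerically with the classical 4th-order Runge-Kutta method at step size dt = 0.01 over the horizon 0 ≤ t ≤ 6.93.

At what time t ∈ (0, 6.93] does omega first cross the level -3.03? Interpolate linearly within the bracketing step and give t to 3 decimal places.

t = 0.551

t=0.000: state=(2.490, -0.110)
step 1 (dt=0.01): k1=(-0.110, -4.863), k2=(-0.134, -4.850), k3=(-0.134, -4.851), k4=(-0.159, -4.838); state += dt/6·(k1+2k2+2k3+k4)
t=0.010: state=(2.489, -0.159)
t=0.020: state=(2.487, -0.207)
t=0.030: state=(2.485, -0.255)
continuing one RK4 step at a time; state shown every 25 steps (Δt=0.25):
t=0.250: state=(2.312, -1.321)
t=0.500: state=(1.812, -2.723)
t=0.550: state=(1.669, -3.024)
next step: t=0.560: state=(1.638, -3.085) — omega has crossed -3.03
linear interpolation between t=0.550 (-3.02447) and t=0.560 (-3.08453) → t≈0.551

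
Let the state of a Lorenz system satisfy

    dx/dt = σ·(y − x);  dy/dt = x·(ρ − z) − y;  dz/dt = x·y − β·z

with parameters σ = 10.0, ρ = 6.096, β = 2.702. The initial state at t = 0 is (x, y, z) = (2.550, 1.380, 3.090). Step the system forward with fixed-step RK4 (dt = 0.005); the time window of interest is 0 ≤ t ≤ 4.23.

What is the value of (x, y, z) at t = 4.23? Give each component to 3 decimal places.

(x, y, z) = (3.655, 3.672, 5.018)

t=0.000: state=(2.550, 1.380, 3.090)
step 1 (dt=0.005): k1=(-11.700, 6.285, -4.830), k2=(-11.250, 6.212, -4.798), k3=(-11.263, 6.215, -4.797), k4=(-10.826, 6.145, -4.766); state += dt/6·(k1+2k2+2k3+k4)
t=0.005: state=(2.494, 1.411, 3.066)
t=0.010: state=(2.442, 1.441, 3.042)
t=0.015: state=(2.394, 1.471, 3.019)
continuing one RK4 step at a time; state shown every 40 steps (Δt=0.2):
t=0.200: state=(2.141, 2.431, 2.435)
t=0.400: state=(3.081, 3.681, 2.675)
t=0.600: state=(4.314, 4.859, 4.120)
t=0.800: state=(4.849, 4.774, 6.003)
t=1.000: state=(4.163, 3.672, 6.445)
t=1.200: state=(3.317, 3.020, 5.605)
t=1.400: state=(3.030, 3.027, 4.698)
t=1.600: state=(3.231, 3.415, 4.283)
t=1.800: state=(3.669, 3.897, 4.469)
t=2.000: state=(4.027, 4.133, 5.041)
t=2.200: state=(4.046, 3.966, 5.494)
t=2.400: state=(3.793, 3.648, 5.496)
t=2.600: state=(3.556, 3.479, 5.198)
t=2.800: state=(3.500, 3.519, 4.918)
t=3.000: state=(3.603, 3.677, 4.839)
t=3.200: state=(3.751, 3.816, 4.960)
t=3.400: state=(3.829, 3.839, 5.145)
t=3.600: state=(3.797, 3.760, 5.240)
t=3.800: state=(3.710, 3.668, 5.201)
t=4.000: state=(3.650, 3.634, 5.097)
t=4.200: state=(3.650, 3.664, 5.023)
t=4.230: state=(3.655, 3.672, 5.018)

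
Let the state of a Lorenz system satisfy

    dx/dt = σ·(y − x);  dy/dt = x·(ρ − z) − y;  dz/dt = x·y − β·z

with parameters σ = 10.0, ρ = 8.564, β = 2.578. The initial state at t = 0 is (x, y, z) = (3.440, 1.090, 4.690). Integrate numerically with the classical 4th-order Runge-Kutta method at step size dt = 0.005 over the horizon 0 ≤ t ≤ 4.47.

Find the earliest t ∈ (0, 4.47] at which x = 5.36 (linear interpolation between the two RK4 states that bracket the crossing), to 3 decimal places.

t = 0.513

t=0.000: state=(3.440, 1.090, 4.690)
step 1 (dt=0.005): k1=(-23.500, 12.237, -8.341), k2=(-22.607, 12.049, -8.248), k3=(-22.634, 12.057, -8.248), k4=(-21.765, 11.875, -8.158); state += dt/6·(k1+2k2+2k3+k4)
t=0.005: state=(3.327, 1.150, 4.649)
t=0.010: state=(3.222, 1.209, 4.608)
t=0.015: state=(3.125, 1.266, 4.569)
continuing one RK4 step at a time; state shown every 40 steps (Δt=0.2):
t=0.200: state=(2.488, 2.949, 3.620)
t=0.400: state=(4.122, 5.201, 4.316)
t=0.510: state=(5.331, 6.372, 5.931)
next step: t=0.515: state=(5.383, 6.409, 6.025) — x has crossed 5.36
linear interpolation between t=0.510 (5.33106) and t=0.515 (5.38276) → t≈0.513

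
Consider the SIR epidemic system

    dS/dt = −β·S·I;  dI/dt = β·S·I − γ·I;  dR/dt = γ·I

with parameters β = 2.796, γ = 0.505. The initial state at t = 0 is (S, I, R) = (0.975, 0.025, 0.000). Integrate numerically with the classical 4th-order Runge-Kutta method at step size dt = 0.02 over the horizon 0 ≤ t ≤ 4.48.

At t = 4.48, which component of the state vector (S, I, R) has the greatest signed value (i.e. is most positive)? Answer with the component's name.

largest component: R

t=0.000: state=(0.975, 0.025, 0.000)
step 1 (dt=0.02): k1=(-0.068, 0.056, 0.013), k2=(-0.070, 0.057, 0.013), k3=(-0.070, 0.057, 0.013), k4=(-0.071, 0.058, 0.013); state += dt/6·(k1+2k2+2k3+k4)
t=0.020: state=(0.974, 0.026, 0.000)
t=0.040: state=(0.972, 0.027, 0.001)
t=0.060: state=(0.971, 0.029, 0.001)
continuing one RK4 step at a time; state shown every 10 steps (Δt=0.2):
t=0.200: state=(0.958, 0.039, 0.003)
t=0.400: state=(0.932, 0.060, 0.008)
t=0.600: state=(0.895, 0.090, 0.016)
t=0.800: state=(0.841, 0.132, 0.027)
t=1.000: state=(0.770, 0.187, 0.043)
t=1.200: state=(0.681, 0.254, 0.065)
t=1.400: state=(0.579, 0.327, 0.094)
t=1.600: state=(0.473, 0.397, 0.131)
t=1.800: state=(0.372, 0.454, 0.174)
t=2.000: state=(0.285, 0.493, 0.222)
t=2.200: state=(0.215, 0.512, 0.273)
t=2.400: state=(0.162, 0.514, 0.325)
t=2.600: state=(0.122, 0.502, 0.376)
t=2.800: state=(0.092, 0.482, 0.426)
t=3.000: state=(0.071, 0.456, 0.473)
t=3.200: state=(0.055, 0.427, 0.518)
t=3.400: state=(0.044, 0.397, 0.559)
t=3.600: state=(0.036, 0.366, 0.598)
t=3.800: state=(0.029, 0.337, 0.633)
t=4.000: state=(0.024, 0.310, 0.666)
t=4.200: state=(0.021, 0.283, 0.696)
t=4.400: state=(0.018, 0.259, 0.723)
t=4.480: state=(0.017, 0.250, 0.734)
compare at T: S=0.017, I=0.250, R=0.734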